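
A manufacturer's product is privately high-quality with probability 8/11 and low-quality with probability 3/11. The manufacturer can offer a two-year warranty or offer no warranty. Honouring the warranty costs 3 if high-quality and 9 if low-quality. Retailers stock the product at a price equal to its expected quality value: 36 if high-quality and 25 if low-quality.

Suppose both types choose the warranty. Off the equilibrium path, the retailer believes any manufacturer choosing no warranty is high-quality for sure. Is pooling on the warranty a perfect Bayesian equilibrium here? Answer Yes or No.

On path, the retailer holds the prior and pays 8/11·36 + 3/11·25 = 33. Off path (no warranty), believing high-quality, it pays 36.
high-quality: the warranty nets 33 − 3 = 30; no warranty nets 36. high-quality would deviate.
low-quality: the warranty nets 33 − 9 = 24; no warranty nets 36. low-quality would deviate.
A type deviates, so pooling fails.

No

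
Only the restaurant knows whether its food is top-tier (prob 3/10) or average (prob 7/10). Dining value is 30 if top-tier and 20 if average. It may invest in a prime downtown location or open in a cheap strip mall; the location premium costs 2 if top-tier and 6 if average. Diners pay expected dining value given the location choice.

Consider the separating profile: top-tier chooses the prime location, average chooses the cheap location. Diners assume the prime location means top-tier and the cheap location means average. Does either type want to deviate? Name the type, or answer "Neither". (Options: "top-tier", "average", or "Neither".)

average

The prime location pays 30; the cheap location pays 20.
top-tier: assigned the prime location, nets 30 − 2 = 28; deviating to the cheap location nets 20.
average: assigned the cheap location, nets 20; deviating to the prime location nets 30 − 6 = 24.
The average type gains 4 by deviating.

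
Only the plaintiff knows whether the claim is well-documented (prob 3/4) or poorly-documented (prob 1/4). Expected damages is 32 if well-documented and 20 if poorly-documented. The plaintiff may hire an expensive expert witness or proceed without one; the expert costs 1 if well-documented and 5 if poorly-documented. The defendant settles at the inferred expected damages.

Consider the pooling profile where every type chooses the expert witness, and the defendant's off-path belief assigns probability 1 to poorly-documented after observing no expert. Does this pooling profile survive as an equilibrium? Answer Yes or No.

Yes

On path, the defendant holds the prior and pays 3/4·32 + 1/4·20 = 29. Off path (no expert), believing poorly-documented, it pays 20.
well-documented: the expert witness nets 29 − 1 = 28; no expert nets 20. well-documented stays.
poorly-documented: the expert witness nets 29 − 5 = 24; no expert nets 20. poorly-documented stays.
No type deviates, so pooling is sustained.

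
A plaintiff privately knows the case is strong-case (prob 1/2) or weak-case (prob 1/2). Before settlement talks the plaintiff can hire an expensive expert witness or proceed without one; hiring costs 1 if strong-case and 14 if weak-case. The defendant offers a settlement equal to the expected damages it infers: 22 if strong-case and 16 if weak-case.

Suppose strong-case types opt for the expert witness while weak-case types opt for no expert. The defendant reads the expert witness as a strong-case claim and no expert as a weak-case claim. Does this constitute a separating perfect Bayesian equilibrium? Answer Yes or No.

Under these beliefs, the expert witness earns settlement 22 and no expert earns settlement 16.
strong-case: the expert witness nets 22 − 1 = 21; no expert nets 16. strong-case prefers the expert witness.
weak-case: the expert witness nets 22 − 14 = 8; no expert nets 16. weak-case prefers no expert.
Neither type deviates, so the separating profile is an equilibrium.

Yes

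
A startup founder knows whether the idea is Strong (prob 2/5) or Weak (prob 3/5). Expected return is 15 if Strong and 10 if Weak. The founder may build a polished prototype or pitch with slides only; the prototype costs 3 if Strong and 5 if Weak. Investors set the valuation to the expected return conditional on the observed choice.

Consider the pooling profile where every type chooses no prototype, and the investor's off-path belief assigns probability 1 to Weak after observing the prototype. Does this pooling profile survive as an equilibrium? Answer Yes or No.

On path, the investor holds the prior and pays 2/5·15 + 3/5·10 = 12. Off path (the prototype), believing Weak, it pays 10.
Strong: no prototype nets 12; the prototype nets 10 − 3 = 7. Strong stays.
Weak: no prototype nets 12; the prototype nets 10 − 5 = 5. Weak stays.
No type deviates, so pooling is sustained.

Yes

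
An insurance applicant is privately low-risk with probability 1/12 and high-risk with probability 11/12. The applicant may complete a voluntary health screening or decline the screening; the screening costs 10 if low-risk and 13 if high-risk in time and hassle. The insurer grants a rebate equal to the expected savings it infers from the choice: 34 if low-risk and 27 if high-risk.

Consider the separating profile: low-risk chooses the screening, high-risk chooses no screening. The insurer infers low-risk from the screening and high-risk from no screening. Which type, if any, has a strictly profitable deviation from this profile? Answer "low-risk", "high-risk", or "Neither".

low-risk

The screening pays 34; no screening pays 27.
low-risk: assigned the screening, nets 34 − 10 = 24; deviating to no screening nets 27.
high-risk: assigned no screening, nets 27; deviating to the screening nets 34 − 13 = 21.
The low-risk type gains 3 by deviating.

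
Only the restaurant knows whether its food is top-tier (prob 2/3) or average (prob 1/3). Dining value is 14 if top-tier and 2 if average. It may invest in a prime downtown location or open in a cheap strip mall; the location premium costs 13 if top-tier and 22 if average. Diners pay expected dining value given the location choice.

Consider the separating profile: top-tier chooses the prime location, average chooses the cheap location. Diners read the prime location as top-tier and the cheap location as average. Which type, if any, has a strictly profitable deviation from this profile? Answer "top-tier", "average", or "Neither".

The prime location pays 14; the cheap location pays 2.
top-tier: assigned the prime location, nets 14 − 13 = 1; deviating to the cheap location nets 2.
average: assigned the cheap location, nets 2; deviating to the prime location nets 14 − 22 = -8.
The top-tier type gains 1 by deviating.

top-tier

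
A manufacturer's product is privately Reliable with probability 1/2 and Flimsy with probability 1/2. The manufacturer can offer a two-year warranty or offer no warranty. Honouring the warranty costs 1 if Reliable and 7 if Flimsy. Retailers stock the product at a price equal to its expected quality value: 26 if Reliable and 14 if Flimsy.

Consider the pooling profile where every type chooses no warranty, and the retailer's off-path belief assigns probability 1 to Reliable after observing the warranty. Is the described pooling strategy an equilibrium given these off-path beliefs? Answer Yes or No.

On path, the retailer holds the prior and pays 1/2·26 + 1/2·14 = 20. Off path (the warranty), believing Reliable, it pays 26.
Reliable: no warranty nets 20; the warranty nets 26 − 1 = 25. Reliable would deviate.
Flimsy: no warranty nets 20; the warranty nets 26 − 7 = 19. Flimsy stays.
A type deviates, so pooling fails.

No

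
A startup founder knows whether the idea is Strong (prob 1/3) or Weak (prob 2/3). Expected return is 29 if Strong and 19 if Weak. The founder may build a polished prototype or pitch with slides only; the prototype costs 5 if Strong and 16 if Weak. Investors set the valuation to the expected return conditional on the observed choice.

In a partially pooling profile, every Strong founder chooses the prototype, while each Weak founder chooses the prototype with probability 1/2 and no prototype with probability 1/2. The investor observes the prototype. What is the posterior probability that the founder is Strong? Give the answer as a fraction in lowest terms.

1/2

P(the prototype) = (1/3)·1 + (2/3)·(1/2) = 2/3.
By Bayes' rule, P(Strong | the prototype) = (1/3) / (2/3) = 1/2.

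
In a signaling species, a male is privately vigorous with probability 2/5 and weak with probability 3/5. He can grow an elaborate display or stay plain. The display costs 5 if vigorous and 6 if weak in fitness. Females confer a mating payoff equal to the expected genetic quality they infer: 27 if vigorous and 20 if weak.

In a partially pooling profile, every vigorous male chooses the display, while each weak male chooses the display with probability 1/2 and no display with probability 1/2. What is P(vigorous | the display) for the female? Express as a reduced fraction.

4/7

P(the display) = (2/5)·1 + (3/5)·(1/2) = 7/10.
By Bayes' rule, P(vigorous | the display) = (2/5) / (7/10) = 4/7.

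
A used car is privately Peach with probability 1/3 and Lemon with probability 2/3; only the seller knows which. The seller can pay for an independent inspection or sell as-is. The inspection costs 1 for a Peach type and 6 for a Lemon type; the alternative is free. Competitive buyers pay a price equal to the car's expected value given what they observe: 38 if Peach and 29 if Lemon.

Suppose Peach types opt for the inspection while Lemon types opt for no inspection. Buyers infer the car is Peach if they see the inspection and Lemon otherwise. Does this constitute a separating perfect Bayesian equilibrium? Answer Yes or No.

Under these beliefs, the inspection earns price 38 and no inspection earns price 29.
Peach: the inspection nets 38 − 1 = 37; no inspection nets 29. Peach prefers the inspection.
Lemon: the inspection nets 38 − 6 = 32; no inspection nets 29. Lemon would deviate to the inspection.
Lemon has a profitable deviation, so the profile is not an equilibrium.

No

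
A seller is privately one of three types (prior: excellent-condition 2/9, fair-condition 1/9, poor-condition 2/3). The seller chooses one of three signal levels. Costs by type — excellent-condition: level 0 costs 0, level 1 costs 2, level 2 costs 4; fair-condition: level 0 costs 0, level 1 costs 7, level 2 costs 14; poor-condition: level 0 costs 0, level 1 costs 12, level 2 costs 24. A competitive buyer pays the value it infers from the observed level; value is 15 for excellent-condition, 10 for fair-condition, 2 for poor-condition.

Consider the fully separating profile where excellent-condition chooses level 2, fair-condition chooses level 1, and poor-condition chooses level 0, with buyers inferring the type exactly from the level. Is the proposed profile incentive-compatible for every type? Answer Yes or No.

Yes

Separating prices: level 2 → 15, level 1 → 10, level 0 → 2.
excellent-condition (assigned level 2): level 0: 2 − 0 = 2; level 1: 10 − 2 = 8; level 2: 15 − 4 = 11. excellent-condition stays.
fair-condition (assigned level 1): level 0: 2 − 0 = 2; level 1: 10 − 7 = 3; level 2: 15 − 14 = 1. fair-condition stays.
poor-condition (assigned level 0): level 0: 2 − 0 = 2; level 1: 10 − 12 = -2; level 2: 15 − 24 = -9. poor-condition stays.
Every type prefers its assigned level; separation holds.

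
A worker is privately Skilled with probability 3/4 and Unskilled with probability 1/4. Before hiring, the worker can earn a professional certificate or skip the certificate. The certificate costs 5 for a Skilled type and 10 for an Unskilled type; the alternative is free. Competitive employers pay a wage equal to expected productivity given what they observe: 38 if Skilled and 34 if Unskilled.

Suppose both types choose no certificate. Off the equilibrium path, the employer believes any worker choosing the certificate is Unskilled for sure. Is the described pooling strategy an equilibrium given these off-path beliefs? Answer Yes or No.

Yes

On path, the employer holds the prior and pays 3/4·38 + 1/4·34 = 37. Off path (the certificate), believing Unskilled, it pays 34.
Skilled: no certificate nets 37; the certificate nets 34 − 5 = 29. Skilled stays.
Unskilled: no certificate nets 37; the certificate nets 34 − 10 = 24. Unskilled stays.
No type deviates, so pooling is sustained.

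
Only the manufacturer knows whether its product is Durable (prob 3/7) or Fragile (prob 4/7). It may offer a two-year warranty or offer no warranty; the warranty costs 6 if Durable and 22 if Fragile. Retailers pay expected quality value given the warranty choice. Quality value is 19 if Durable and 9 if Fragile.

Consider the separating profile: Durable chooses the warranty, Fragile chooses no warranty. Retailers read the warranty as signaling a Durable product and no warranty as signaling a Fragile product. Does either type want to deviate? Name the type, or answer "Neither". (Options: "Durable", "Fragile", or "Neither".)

The warranty pays 19; no warranty pays 9.
Durable: assigned the warranty, nets 19 − 6 = 13; deviating to no warranty nets 9.
Fragile: assigned no warranty, nets 9; deviating to the warranty nets 19 − 22 = -3.
Both types strictly prefer their assigned action; no profitable deviation.

Neither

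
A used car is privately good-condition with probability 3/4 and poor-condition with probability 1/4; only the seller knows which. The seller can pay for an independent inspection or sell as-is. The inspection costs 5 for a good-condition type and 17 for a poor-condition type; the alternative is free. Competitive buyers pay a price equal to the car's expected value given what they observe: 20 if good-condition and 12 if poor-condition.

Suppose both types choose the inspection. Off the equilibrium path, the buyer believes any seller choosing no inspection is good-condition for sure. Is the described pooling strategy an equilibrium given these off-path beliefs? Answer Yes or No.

No

On path, the buyer holds the prior and pays 3/4·20 + 1/4·12 = 18. Off path (no inspection), believing good-condition, it pays 20.
good-condition: the inspection nets 18 − 5 = 13; no inspection nets 20. good-condition would deviate.
poor-condition: the inspection nets 18 − 17 = 1; no inspection nets 20. poor-condition would deviate.
A type deviates, so pooling fails.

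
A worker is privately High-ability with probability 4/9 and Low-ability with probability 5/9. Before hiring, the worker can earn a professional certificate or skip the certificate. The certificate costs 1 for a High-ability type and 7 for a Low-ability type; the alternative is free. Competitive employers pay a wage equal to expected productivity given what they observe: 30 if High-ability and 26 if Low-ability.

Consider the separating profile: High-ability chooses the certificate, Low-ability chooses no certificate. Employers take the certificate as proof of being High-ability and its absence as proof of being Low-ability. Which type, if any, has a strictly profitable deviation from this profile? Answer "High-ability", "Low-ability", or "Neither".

The certificate pays 30; no certificate pays 26.
High-ability: assigned the certificate, nets 30 − 1 = 29; deviating to no certificate nets 26.
Low-ability: assigned no certificate, nets 26; deviating to the certificate nets 30 − 7 = 23.
Both types strictly prefer their assigned action; no profitable deviation.

Neither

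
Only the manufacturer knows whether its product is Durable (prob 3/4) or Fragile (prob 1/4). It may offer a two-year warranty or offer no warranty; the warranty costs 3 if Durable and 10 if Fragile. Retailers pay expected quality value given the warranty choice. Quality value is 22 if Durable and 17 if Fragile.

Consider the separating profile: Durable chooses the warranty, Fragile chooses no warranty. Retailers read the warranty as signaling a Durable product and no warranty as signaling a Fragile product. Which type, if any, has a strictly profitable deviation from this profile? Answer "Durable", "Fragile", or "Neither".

The warranty pays 22; no warranty pays 17.
Durable: assigned the warranty, nets 22 − 3 = 19; deviating to no warranty nets 17.
Fragile: assigned no warranty, nets 17; deviating to the warranty nets 22 − 10 = 12.
Both types strictly prefer their assigned action; no profitable deviation.

Neither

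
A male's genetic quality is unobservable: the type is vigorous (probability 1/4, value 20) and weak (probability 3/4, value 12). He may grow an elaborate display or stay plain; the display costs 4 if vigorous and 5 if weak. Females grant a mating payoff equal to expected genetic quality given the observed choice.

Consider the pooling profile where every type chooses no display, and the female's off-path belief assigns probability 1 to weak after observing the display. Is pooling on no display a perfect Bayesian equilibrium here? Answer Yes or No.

Yes

On path, the female holds the prior and pays 1/4·20 + 3/4·12 = 14. Off path (the display), believing weak, it pays 12.
vigorous: no display nets 14; the display nets 12 − 4 = 8. vigorous stays.
weak: no display nets 14; the display nets 12 − 5 = 7. weak stays.
No type deviates, so pooling is sustained.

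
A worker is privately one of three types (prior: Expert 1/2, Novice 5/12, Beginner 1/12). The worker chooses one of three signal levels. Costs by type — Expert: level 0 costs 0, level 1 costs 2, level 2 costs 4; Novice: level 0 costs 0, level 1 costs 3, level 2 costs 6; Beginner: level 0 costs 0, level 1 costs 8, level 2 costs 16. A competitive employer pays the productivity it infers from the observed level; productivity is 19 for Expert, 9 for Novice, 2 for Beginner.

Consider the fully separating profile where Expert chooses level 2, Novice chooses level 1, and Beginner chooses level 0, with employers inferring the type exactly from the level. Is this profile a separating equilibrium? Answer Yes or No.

Separating wages: level 2 → 19, level 1 → 9, level 0 → 2.
Expert (assigned level 2): level 0: 2 − 0 = 2; level 1: 9 − 2 = 7; level 2: 19 − 4 = 15. Expert stays.
Novice (assigned level 1): level 0: 2 − 0 = 2; level 1: 9 − 3 = 6; level 2: 19 − 6 = 13. Novice prefers level 2.
Beginner (assigned level 0): level 0: 2 − 0 = 2; level 1: 9 − 8 = 1; level 2: 19 − 16 = 3. Beginner prefers level 2.
At least one type deviates; the separating profile fails.

No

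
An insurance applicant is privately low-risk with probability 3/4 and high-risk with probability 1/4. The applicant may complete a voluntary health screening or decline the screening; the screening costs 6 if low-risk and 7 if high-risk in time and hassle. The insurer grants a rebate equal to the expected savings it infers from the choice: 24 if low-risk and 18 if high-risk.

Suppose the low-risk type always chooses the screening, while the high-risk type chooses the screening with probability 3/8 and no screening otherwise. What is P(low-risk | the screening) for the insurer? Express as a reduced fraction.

P(the screening) = (3/4)·1 + (1/4)·(3/8) = 27/32.
By Bayes' rule, P(low-risk | the screening) = (3/4) / (27/32) = 8/9.

8/9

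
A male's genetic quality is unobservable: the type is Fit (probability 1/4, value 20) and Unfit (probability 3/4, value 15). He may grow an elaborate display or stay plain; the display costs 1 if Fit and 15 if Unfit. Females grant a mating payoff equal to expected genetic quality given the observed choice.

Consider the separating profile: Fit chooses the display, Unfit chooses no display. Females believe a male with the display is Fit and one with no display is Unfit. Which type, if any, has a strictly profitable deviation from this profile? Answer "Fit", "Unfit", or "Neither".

Neither

The display pays 20; no display pays 15.
Fit: assigned the display, nets 20 − 1 = 19; deviating to no display nets 15.
Unfit: assigned no display, nets 15; deviating to the display nets 20 − 15 = 5.
Both types strictly prefer their assigned action; no profitable deviation.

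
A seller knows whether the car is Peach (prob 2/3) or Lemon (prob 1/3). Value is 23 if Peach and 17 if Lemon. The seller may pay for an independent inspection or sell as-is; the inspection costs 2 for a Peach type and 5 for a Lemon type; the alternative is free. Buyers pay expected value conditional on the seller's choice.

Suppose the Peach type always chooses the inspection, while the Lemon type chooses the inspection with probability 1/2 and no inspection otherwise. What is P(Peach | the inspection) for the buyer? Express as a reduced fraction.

4/5

P(the inspection) = (2/3)·1 + (1/3)·(1/2) = 5/6.
By Bayes' rule, P(Peach | the inspection) = (2/3) / (5/6) = 4/5.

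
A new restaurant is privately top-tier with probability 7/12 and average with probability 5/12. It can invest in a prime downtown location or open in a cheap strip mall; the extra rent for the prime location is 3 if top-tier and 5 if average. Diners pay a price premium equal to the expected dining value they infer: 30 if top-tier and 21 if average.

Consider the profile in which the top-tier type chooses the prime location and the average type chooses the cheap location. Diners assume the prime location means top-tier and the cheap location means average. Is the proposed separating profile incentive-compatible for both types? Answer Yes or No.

No

Under these beliefs, the prime location earns price premium 30 and the cheap location earns price premium 21.
top-tier: the prime location nets 30 − 3 = 27; the cheap location nets 21. top-tier prefers the prime location.
average: the prime location nets 30 − 5 = 25; the cheap location nets 21. average would deviate to the prime location.
average has a profitable deviation, so the profile is not an equilibrium.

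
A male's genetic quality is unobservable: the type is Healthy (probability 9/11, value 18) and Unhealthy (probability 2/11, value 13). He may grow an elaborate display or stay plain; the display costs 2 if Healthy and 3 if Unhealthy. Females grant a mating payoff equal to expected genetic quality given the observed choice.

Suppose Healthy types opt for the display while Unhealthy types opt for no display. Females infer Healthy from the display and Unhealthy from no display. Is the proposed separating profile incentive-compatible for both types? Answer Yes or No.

No

Under these beliefs, the display earns mating payoff 18 and no display earns mating payoff 13.
Healthy: the display nets 18 − 2 = 16; no display nets 13. Healthy prefers the display.
Unhealthy: the display nets 18 − 3 = 15; no display nets 13. Unhealthy would deviate to the display.
Unhealthy has a profitable deviation, so the profile is not an equilibrium.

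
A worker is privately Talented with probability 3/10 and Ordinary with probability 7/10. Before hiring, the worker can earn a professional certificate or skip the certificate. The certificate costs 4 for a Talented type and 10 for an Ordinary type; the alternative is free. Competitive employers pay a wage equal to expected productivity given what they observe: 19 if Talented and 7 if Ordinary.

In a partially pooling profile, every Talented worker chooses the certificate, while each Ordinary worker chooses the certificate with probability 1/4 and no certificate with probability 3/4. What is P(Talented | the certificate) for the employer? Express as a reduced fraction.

12/19

P(the certificate) = (3/10)·1 + (7/10)·(1/4) = 19/40.
By Bayes' rule, P(Talented | the certificate) = (3/10) / (19/40) = 12/19.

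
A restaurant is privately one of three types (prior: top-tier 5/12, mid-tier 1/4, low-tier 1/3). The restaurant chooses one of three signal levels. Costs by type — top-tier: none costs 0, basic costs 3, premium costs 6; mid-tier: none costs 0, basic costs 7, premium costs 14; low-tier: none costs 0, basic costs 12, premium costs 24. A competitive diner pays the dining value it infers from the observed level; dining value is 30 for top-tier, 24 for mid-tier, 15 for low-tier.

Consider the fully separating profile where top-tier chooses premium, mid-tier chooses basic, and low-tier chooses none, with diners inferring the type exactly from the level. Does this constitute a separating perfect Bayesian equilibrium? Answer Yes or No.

Separating price premiums: premium → 30, basic → 24, none → 15.
top-tier (assigned premium): none: 15 − 0 = 15; basic: 24 − 3 = 21; premium: 30 − 6 = 24. top-tier stays.
mid-tier (assigned basic): none: 15 − 0 = 15; basic: 24 − 7 = 17; premium: 30 − 14 = 16. mid-tier stays.
low-tier (assigned none): none: 15 − 0 = 15; basic: 24 − 12 = 12; premium: 30 − 24 = 6. low-tier stays.
Every type prefers its assigned level; separation holds.

Yes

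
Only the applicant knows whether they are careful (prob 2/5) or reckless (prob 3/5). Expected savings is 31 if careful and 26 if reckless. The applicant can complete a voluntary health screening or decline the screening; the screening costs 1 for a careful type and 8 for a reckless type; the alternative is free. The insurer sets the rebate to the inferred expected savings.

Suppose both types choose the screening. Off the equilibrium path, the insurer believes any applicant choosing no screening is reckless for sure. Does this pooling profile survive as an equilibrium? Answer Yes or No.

No

On path, the insurer holds the prior and pays 2/5·31 + 3/5·26 = 28. Off path (no screening), believing reckless, it pays 26.
careful: the screening nets 28 − 1 = 27; no screening nets 26. careful stays.
reckless: the screening nets 28 − 8 = 20; no screening nets 26. reckless would deviate.
A type deviates, so pooling fails.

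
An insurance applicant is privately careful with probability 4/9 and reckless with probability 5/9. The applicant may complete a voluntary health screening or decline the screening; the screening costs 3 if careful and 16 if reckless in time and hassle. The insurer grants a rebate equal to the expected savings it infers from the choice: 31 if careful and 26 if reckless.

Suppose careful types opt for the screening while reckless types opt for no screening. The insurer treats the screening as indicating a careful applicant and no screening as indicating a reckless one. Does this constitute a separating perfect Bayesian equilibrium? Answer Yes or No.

Under these beliefs, the screening earns rebate 31 and no screening earns rebate 26.
careful: the screening nets 31 − 3 = 28; no screening nets 26. careful prefers the screening.
reckless: the screening nets 31 − 16 = 15; no screening nets 26. reckless prefers no screening.
Neither type deviates, so the separating profile is an equilibrium.

Yes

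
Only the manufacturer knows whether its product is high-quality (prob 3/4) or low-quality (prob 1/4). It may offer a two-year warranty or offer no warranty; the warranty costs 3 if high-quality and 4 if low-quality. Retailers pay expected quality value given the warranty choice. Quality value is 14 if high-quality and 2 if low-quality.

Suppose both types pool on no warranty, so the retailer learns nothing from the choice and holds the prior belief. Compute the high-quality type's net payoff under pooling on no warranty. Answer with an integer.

11

Pooled price = 3/4·14 + 1/4·2 = 11.
high-quality pays no cost for no warranty, so net payoff = 11.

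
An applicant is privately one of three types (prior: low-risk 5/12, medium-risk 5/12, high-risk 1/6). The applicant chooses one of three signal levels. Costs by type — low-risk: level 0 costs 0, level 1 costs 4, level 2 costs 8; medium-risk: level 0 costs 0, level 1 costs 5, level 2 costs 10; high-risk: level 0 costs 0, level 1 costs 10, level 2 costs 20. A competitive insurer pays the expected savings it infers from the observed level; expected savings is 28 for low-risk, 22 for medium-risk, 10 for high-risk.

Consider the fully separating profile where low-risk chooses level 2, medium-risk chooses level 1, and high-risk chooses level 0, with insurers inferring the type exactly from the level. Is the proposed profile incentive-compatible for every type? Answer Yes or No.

Separating rebates: level 2 → 28, level 1 → 22, level 0 → 10.
low-risk (assigned level 2): level 0: 10 − 0 = 10; level 1: 22 − 4 = 18; level 2: 28 − 8 = 20. low-risk stays.
medium-risk (assigned level 1): level 0: 10 − 0 = 10; level 1: 22 − 5 = 17; level 2: 28 − 10 = 18. medium-risk prefers level 2.
high-risk (assigned level 0): level 0: 10 − 0 = 10; level 1: 22 − 10 = 12; level 2: 28 − 20 = 8. high-risk prefers level 1.
At least one type deviates; the separating profile fails.

No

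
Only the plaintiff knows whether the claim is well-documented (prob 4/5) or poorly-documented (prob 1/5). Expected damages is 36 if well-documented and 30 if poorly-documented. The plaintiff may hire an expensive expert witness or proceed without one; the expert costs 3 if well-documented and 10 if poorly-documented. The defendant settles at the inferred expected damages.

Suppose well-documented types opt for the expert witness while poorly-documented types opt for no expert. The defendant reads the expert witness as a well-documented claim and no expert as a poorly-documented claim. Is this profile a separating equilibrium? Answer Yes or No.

Yes

Under these beliefs, the expert witness earns settlement 36 and no expert earns settlement 30.
well-documented: the expert witness nets 36 − 3 = 33; no expert nets 30. well-documented prefers the expert witness.
poorly-documented: the expert witness nets 36 − 10 = 26; no expert nets 30. poorly-documented prefers no expert.
Neither type deviates, so the separating profile is an equilibrium.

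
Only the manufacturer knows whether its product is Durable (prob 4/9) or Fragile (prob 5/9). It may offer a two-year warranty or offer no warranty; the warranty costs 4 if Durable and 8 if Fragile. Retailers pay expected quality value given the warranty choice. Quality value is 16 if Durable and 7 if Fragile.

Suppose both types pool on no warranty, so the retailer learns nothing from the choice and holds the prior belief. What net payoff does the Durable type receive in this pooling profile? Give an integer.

11

Pooled price = 4/9·16 + 5/9·7 = 11.
Durable pays no cost for no warranty, so net payoff = 11.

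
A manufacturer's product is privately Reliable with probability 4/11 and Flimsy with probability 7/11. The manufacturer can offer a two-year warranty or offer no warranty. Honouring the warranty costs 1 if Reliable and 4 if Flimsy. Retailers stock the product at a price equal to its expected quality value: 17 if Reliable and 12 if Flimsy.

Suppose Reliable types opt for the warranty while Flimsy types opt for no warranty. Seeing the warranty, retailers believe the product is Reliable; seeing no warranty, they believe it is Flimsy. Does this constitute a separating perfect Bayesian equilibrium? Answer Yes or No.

Under these beliefs, the warranty earns price 17 and no warranty earns price 12.
Reliable: the warranty nets 17 − 1 = 16; no warranty nets 12. Reliable prefers the warranty.
Flimsy: the warranty nets 17 − 4 = 13; no warranty nets 12. Flimsy would deviate to the warranty.
Flimsy has a profitable deviation, so the profile is not an equilibrium.

No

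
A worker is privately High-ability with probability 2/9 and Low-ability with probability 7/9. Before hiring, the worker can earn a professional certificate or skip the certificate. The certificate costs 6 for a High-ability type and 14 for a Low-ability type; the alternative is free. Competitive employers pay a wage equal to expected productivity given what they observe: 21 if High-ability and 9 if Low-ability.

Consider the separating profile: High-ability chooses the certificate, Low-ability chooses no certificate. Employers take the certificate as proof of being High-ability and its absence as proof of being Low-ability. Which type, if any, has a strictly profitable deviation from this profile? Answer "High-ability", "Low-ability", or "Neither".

Neither

The certificate pays 21; no certificate pays 9.
High-ability: assigned the certificate, nets 21 − 6 = 15; deviating to no certificate nets 9.
Low-ability: assigned no certificate, nets 9; deviating to the certificate nets 21 − 14 = 7.
Both types strictly prefer their assigned action; no profitable deviation.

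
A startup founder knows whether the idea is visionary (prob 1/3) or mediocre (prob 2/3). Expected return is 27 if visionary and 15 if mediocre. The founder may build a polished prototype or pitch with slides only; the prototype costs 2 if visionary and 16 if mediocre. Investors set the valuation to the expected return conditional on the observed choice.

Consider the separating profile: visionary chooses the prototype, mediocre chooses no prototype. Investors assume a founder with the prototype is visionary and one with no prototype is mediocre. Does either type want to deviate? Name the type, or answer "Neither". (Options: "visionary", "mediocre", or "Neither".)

Neither

The prototype pays 27; no prototype pays 15.
visionary: assigned the prototype, nets 27 − 2 = 25; deviating to no prototype nets 15.
mediocre: assigned no prototype, nets 15; deviating to the prototype nets 27 − 16 = 11.
Both types strictly prefer their assigned action; no profitable deviation.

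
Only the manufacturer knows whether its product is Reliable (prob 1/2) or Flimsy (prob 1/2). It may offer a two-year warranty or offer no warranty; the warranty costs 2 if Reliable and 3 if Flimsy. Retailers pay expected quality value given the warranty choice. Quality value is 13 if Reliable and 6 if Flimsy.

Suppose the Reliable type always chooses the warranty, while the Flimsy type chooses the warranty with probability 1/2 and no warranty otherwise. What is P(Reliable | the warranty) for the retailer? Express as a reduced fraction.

2/3

P(the warranty) = (1/2)·1 + (1/2)·(1/2) = 3/4.
By Bayes' rule, P(Reliable | the warranty) = (1/2) / (3/4) = 2/3.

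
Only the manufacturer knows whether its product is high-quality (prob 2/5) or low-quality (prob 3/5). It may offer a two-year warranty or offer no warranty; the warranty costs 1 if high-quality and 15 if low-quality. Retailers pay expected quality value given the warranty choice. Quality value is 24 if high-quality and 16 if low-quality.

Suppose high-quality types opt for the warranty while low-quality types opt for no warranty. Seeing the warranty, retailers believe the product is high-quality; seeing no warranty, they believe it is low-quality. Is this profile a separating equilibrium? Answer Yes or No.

Yes

Under these beliefs, the warranty earns price 24 and no warranty earns price 16.
high-quality: the warranty nets 24 − 1 = 23; no warranty nets 16. high-quality prefers the warranty.
low-quality: the warranty nets 24 − 15 = 9; no warranty nets 16. low-quality prefers no warranty.
Neither type deviates, so the separating profile is an equilibrium.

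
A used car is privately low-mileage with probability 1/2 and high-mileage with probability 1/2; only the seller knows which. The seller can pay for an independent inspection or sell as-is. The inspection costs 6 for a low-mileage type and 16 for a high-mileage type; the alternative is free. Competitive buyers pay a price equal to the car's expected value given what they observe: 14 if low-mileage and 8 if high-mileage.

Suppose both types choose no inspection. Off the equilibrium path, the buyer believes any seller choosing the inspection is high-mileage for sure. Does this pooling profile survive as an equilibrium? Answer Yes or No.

On path, the buyer holds the prior and pays 1/2·14 + 1/2·8 = 11. Off path (the inspection), believing high-mileage, it pays 8.
low-mileage: no inspection nets 11; the inspection nets 8 − 6 = 2. low-mileage stays.
high-mileage: no inspection nets 11; the inspection nets 8 − 16 = -8. high-mileage stays.
No type deviates, so pooling is sustained.

Yes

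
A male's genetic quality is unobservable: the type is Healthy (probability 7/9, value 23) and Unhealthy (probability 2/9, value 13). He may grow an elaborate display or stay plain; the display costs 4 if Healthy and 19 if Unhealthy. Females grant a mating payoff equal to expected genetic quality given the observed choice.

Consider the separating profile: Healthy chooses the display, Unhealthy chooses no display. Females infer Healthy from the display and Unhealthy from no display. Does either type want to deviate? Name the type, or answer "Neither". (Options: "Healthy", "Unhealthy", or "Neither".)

The display pays 23; no display pays 13.
Healthy: assigned the display, nets 23 − 4 = 19; deviating to no display nets 13.
Unhealthy: assigned no display, nets 13; deviating to the display nets 23 − 19 = 4.
Both types strictly prefer their assigned action; no profitable deviation.

Neither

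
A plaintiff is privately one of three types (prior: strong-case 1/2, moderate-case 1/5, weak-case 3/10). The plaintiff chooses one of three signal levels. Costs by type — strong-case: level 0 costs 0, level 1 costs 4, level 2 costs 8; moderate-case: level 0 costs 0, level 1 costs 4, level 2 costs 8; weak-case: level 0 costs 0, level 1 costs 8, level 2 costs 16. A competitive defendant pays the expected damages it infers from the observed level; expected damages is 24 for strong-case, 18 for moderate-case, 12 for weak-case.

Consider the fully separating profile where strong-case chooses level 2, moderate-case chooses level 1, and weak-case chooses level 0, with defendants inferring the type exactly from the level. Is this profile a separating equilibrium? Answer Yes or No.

Separating settlements: level 2 → 24, level 1 → 18, level 0 → 12.
strong-case (assigned level 2): level 0: 12 − 0 = 12; level 1: 18 − 4 = 14; level 2: 24 − 8 = 16. strong-case stays.
moderate-case (assigned level 1): level 0: 12 − 0 = 12; level 1: 18 − 4 = 14; level 2: 24 − 8 = 16. moderate-case prefers level 2.
weak-case (assigned level 0): level 0: 12 − 0 = 12; level 1: 18 − 8 = 10; level 2: 24 − 16 = 8. weak-case stays.
At least one type deviates; the separating profile fails.

No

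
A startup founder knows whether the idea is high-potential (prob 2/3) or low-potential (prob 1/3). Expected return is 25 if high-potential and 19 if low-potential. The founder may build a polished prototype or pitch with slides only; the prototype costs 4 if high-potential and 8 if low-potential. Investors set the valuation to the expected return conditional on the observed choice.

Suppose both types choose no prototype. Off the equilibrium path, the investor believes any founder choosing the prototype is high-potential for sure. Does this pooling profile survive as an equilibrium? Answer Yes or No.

Yes

On path, the investor holds the prior and pays 2/3·25 + 1/3·19 = 23. Off path (the prototype), believing high-potential, it pays 25.
high-potential: no prototype nets 23; the prototype nets 25 − 4 = 21. high-potential stays.
low-potential: no prototype nets 23; the prototype nets 25 − 8 = 17. low-potential stays.
No type deviates, so pooling is sustained.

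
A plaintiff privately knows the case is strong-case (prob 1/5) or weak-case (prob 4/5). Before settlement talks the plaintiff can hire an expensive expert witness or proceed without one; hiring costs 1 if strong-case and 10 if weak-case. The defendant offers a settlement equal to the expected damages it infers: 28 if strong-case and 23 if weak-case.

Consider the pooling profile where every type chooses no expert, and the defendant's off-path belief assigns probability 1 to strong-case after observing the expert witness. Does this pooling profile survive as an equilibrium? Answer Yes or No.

On path, the defendant holds the prior and pays 1/5·28 + 4/5·23 = 24. Off path (the expert witness), believing strong-case, it pays 28.
strong-case: no expert nets 24; the expert witness nets 28 − 1 = 27. strong-case would deviate.
weak-case: no expert nets 24; the expert witness nets 28 − 10 = 18. weak-case stays.
A type deviates, so pooling fails.

No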